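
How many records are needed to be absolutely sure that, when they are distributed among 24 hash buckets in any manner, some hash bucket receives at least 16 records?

With 360 records one could put exactly 15 in each of the 24 hash buckets, and no hash bucket would reach 16.
One more record must land in a hash bucket that already has 15, giving it 16.
So 24 × 15 + 1 = 361 records are required.

361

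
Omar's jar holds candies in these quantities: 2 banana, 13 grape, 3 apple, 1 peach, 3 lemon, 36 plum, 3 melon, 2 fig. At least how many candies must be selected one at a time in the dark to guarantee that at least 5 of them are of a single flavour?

An adversary could hand out at most 4 candies per flavour (6 flavours run out sooner): 2 + 4 + 3 + 1 + 3 + 4 + 3 + 2 = 22 candies and still no flavour has 5.
By the pigeonhole principle, one more candy lands in a flavour already at 4, so 23 draws are enough and 22 are not.

23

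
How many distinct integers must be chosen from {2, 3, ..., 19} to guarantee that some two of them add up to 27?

13

Group the elements by complementary pair {x, 27−x}: {8,19}, {9,18}, {10,17}, …, giving 6 two-element pairs and 6 integers whose partner 27−x falls outside [2,19].
Treating each of those 12 groups as a pigeonhole, one can pick one integer per group — 12 integers — with no two summing to 27.
The 13th integer lands in an occupied pair, forcing a sum of 27.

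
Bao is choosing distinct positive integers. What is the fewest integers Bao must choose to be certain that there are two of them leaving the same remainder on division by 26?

27

The 26 residue classes mod 26 are the pigeonholes.
With 26 integers one could put 1 in each residue class and have no class reach 2.
The 27th integer pushes some class to 2, so 26·1 + 1 = 27.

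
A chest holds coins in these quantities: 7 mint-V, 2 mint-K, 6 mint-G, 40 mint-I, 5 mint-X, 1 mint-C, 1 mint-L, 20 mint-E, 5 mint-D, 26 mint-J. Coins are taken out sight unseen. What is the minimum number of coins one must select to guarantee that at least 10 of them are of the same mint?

Pigeonhole: put each drawn coin into a box by mint. The largest draw with every box below 10 takes min(count, 9) from each mint; mints with fewer than 9 contribute all they have.
Σ min(cᵢ, 9) = 7 + 2 + 6 + 9 + 5 + 1 + 1 + 9 + 5 + 9 = 54.
Draw number 54 + 1 = 55 must push one box to 10.

55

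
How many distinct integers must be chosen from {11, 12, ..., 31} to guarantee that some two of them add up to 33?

Group the elements by complementary pair {x, 33−x}: {11,22}, {12,21}, {13,20}, …, giving 6 two-element pairs and 9 integers whose partner 33−x falls outside [11,31].
Treating each of those 15 groups as a pigeonhole, one can pick one integer per group — 15 integers — with no two summing to 33.
The 16th integer lands in an occupied pair, forcing a sum of 33.

16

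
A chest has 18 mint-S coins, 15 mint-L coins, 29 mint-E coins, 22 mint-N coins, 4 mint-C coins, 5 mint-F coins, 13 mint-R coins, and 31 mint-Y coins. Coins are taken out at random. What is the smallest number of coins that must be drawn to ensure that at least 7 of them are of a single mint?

An adversary could hand out at most 6 coins per mint (mint-C, mint-F run out sooner): 6 + 6 + 6 + 6 + 4 + 5 + 6 + 6 = 45 coins and still no mint has 7.
One more coin lands in a mint already at 6, so 46 draws are enough and 45 are not.

46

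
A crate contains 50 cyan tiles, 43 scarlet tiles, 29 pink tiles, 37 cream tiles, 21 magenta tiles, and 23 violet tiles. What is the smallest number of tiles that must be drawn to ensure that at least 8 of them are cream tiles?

174

In the worst case for collecting cream tiles, every non-cream tile comes out first.
There are 50 + 43 + 29 + 21 + 23 = 166 non-cream tiles altogether.
After those, each further tile must be cream, so 166 + 8 = 174 draws guarantee 8 cream tiles.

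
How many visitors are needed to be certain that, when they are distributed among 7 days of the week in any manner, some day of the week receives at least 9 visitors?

57

With 56 visitors one could put exactly 8 in each of the 7 days of the week, and no day of the week would reach 9.
One more visitor must land in a day of the week that already has 8, giving it 9.
So 7 × 8 + 1 = 57 visitors are required.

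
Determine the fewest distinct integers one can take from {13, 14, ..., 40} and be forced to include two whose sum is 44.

20

A set avoiding the sum 44 can contain at most one of each pair {x, 44−x}, plus the 10 elements whose complement lies outside the range or equal to its own complement.
The integers 22, …, 40 (19 of them) are such a set: any two sum to at least 22+23 = 45 > 44.
By pigeonhole, any 20th integer completes one of the 9 pairs, so 20 choices force a sum of 44.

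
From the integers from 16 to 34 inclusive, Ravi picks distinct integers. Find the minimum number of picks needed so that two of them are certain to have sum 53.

Two chosen integers sum to 53 exactly when both halves of some pair {x, 53−x} with 19 ≤ x ≤ 53−x ≤ 34 are chosen — 8 such pairs.
The remaining 3 elements (those with no distinct partner in range) can never complete a 53-sum, so the worst case takes all of them and one from each pair: 3 + 8 = 11.
By the pigeonhole principle, the 12th integer has to be the second member of some pair, so 11 + 1 = 12.

12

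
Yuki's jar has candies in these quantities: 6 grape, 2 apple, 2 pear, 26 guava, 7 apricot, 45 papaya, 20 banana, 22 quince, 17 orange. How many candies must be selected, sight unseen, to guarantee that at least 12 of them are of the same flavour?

Pigeonhole: the 9 flavours are the holes; the candies drawn are the pigeons.
To avoid 12 of any one flavour, the worst case takes at most 11 of each flavour, or every candy of a flavour that has fewer than 11.
That gives 6 + 2 + 2 + 11 + 7 + 11 + 11 + 11 + 11 = 72 candies with no flavour reaching 12.
The next candy forces some flavour to 12, so 72 + 1 = 73.

73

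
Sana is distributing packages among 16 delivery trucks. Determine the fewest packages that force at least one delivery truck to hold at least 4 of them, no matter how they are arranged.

With 48 packages one could put exactly 3 in each of the 16 delivery trucks, and no delivery truck would reach 4.
One more package must land in a delivery truck that already has 3, giving it 4.
So 16 × 3 + 1 = 49 packages are required.

49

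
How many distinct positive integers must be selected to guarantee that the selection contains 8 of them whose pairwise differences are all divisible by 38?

267

Integers whose pairwise differences are multiples of 38 are exactly those sharing a remainder mod 38. The 38 residue classes mod 38 are the pigeonholes.
With 266 integers one could put 7 in each residue class and have no class reach 8.
The 267th integer pushes some class to 8, so 38·7 + 1 = 267.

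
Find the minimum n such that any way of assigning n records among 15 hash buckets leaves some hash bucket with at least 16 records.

With 225 records one could put exactly 15 in each of the 15 hash buckets, and no hash bucket would reach 16.
One more record must land in a hash bucket that already has 15, giving it 16.
So 15 × 15 + 1 = 226 records are required.

226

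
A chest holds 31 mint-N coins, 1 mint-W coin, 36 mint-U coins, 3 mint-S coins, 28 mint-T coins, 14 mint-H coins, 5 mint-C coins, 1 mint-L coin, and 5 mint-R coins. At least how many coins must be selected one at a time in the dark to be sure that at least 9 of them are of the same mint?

48

An adversary could hand out at most 8 coins per mint (5 mints run out sooner): 8 + 1 + 8 + 3 + 8 + 8 + 5 + 1 + 5 = 47 coins and still no mint has 9.
By the pigeonhole principle, one more coin lands in a mint already at 8, so 48 draws are enough and 47 are not.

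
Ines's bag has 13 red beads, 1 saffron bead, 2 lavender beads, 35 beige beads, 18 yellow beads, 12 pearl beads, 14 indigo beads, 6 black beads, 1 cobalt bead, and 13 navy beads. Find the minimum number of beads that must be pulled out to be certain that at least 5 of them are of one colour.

33

An adversary could hand out at most 4 beads per colour (saffron, lavender, cobalt run out sooner): 4 + 1 + 2 + 4 + 4 + 4 + 4 + 4 + 1 + 4 = 32 beads and still no colour has 5.
By pigeonhole, one more bead lands in a colour already at 4, so 33 draws are enough and 32 are not.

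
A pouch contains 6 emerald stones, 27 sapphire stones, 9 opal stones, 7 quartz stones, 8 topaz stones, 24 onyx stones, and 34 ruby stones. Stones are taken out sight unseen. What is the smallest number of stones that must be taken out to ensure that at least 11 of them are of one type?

61

By pigeonhole, the 7 types are the holes; the stones drawn are the pigeons.
To avoid 11 of any one type, the worst case takes at most 10 of each type, or every stone of a type that has fewer than 10.
That gives 6 + 10 + 9 + 7 + 8 + 10 + 10 = 60 stones with no type reaching 11.
The next stone forces some type to 11, so 60 + 1 = 61.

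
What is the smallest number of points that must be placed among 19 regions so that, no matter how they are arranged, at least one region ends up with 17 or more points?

With 304 points one could put exactly 16 in each of the 19 regions, and no region would reach 17.
By pigeonhole, one more point must land in a region that already has 16, giving it 17.
So 19 × 16 + 1 = 305 points are required.

305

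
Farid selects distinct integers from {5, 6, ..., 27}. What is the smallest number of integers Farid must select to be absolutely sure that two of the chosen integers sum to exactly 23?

A set avoiding the sum 23 can contain at most one of each pair {x, 23−x}, plus the 9 elements whose complement lies outside the range.
The integers 12, …, 27 (16 of them) are such a set: any two sum to at least 12+13 = 25 > 23.
Any 17th integer completes one of the 7 pairs, so 17 choices force a sum of 23.

17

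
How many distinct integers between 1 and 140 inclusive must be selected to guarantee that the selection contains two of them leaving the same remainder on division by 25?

The 25 residue classes mod 25 are the pigeonholes.
With 25 integers one could put 1 in each residue class and have no class reach 2.
The 26th integer pushes some class to 2, so 25·1 + 1 = 26.

26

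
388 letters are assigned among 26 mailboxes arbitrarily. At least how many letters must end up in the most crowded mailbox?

The 26 mailboxes are the holes and the 388 letters are the pigeons.
If every mailbox held at most 14 letters, the total would be at most 26 × 14 = 364, which is less than 388.
So some mailbox holds at least ⌈388/26⌉ = 15 letters.

15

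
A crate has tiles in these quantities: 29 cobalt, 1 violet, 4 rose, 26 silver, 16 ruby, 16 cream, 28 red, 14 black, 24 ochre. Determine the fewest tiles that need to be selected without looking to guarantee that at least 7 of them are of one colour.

By pigeonhole, the 9 colours are the holes; the tiles drawn are the pigeons.
To avoid 7 of any one colour, the worst case takes at most 6 of each colour, or every tile of a colour that has fewer than 6.
That gives 6 + 1 + 4 + 6 + 6 + 6 + 6 + 6 + 6 = 47 tiles with no colour reaching 7.
The next tile forces some colour to 7, so 47 + 1 = 48.

48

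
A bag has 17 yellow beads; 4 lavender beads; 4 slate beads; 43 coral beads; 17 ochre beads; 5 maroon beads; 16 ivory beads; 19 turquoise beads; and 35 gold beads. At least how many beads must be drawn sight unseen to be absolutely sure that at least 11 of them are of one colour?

By pigeonhole, put each drawn bead into a box by colour. The largest draw with every box below 11 takes min(count, 10) from each colour; colours with fewer than 10 contribute all they have.
Σ min(cᵢ, 10) = 10 + 4 + 4 + 10 + 10 + 5 + 10 + 10 + 10 = 73.
Draw number 73 + 1 = 74 must push one box to 11.

74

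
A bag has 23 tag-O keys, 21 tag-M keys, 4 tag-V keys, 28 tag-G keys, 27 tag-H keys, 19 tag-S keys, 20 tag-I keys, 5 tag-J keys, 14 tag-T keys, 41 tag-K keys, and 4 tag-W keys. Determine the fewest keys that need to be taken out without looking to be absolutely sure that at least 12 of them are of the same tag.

102

The 11 tags are the holes; the keys drawn are the pigeons.
To avoid 12 of any one tag, the worst case takes at most 11 of each tag, or every key of a tag that has fewer than 11.
That gives 11 + 11 + 4 + 11 + 11 + 11 + 11 + 5 + 11 + 11 + 4 = 101 keys with no tag reaching 12.
The next key forces some tag to 12, so 101 + 1 = 102.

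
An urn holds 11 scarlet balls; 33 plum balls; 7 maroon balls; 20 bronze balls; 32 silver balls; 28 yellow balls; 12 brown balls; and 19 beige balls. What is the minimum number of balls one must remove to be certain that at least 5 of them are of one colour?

An adversary could hand out at most 4 balls per colour: 4 + 4 + 4 + 4 + 4 + 4 + 4 + 4 = 32 balls and still no colour has 5.
By the pigeonhole principle, one more ball lands in a colour already at 4, so 33 draws are enough and 32 are not.

33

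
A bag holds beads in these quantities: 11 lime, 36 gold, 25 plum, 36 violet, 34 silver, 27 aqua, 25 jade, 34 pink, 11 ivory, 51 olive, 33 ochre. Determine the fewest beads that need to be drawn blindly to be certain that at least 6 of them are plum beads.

In the worst case for collecting plum beads, every non-plum bead comes out first.
There are 11 + 36 + 36 + 34 + 27 + 25 + 34 + 11 + 51 + 33 = 298 non-plum beads altogether.
After those, each further bead must be plum, so 298 + 6 = 304 draws guarantee 6 plum beads.

304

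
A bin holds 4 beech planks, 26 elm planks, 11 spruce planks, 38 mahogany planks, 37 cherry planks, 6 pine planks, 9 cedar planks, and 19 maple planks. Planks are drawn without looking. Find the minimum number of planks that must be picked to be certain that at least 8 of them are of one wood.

An adversary could hand out at most 7 planks per wood (beech, pine run out sooner): 4 + 7 + 7 + 7 + 7 + 6 + 7 + 7 = 52 planks and still no wood has 8.
One more plank lands in a wood already at 7, so 53 draws are enough and 52 are not.

53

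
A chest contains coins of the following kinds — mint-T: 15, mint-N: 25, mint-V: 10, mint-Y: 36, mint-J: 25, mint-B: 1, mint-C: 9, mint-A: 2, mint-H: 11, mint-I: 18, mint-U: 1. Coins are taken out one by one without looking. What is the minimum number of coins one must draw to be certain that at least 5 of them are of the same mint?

An adversary could hand out at most 4 coins per mint (mint-B, mint-A, mint-U run out sooner): 4 + 4 + 4 + 4 + 4 + 1 + 4 + 2 + 4 + 4 + 1 = 36 coins and still no mint has 5.
By pigeonhole, one more coin lands in a mint already at 4, so 37 draws are enough and 36 are not.

37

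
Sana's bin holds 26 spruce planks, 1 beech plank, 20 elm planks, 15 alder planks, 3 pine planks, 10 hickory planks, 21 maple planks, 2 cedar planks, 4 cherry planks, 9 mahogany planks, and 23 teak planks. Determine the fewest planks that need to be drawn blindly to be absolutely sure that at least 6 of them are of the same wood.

46

The 11 woods are the holes; the planks drawn are the pigeons.
To avoid 6 of any one wood, the worst case takes at most 5 of each wood, or every plank of a wood that has fewer than 5.
That gives 5 + 1 + 5 + 5 + 3 + 5 + 5 + 2 + 4 + 5 + 5 = 45 planks with no wood reaching 6.
The next plank forces some wood to 6, so 45 + 1 = 46.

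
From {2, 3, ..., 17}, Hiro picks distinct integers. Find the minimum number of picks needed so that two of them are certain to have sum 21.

Two chosen integers sum to 21 exactly when both halves of some pair {x, 21−x} with 4 ≤ x ≤ 21−x ≤ 17 are chosen — 7 such pairs.
The remaining 2 elements (those with no distinct partner in range) can never complete a 21-sum, so the worst case takes all of them and one from each pair: 2 + 7 = 9.
The 10th integer has to be the second member of some pair, so 9 + 1 = 10.

10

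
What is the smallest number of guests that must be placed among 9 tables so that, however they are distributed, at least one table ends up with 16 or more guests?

With 135 guests one could put exactly 15 in each of the 9 tables, and no table would reach 16.
By pigeonhole, one more guest must land in a table that already has 15, giving it 16.
So 9 × 15 + 1 = 136 guests are required.

136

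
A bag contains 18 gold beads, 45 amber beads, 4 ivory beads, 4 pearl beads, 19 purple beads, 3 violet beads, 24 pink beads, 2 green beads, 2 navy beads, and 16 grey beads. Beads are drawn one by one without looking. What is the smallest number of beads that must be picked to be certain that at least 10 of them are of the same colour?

61

The 10 colours are the holes; the beads drawn are the pigeons.
To avoid 10 of any one colour, the worst case takes at most 9 of each colour, or every bead of a colour that has fewer than 9.
That gives 9 + 9 + 4 + 4 + 9 + 3 + 9 + 2 + 2 + 9 = 60 beads with no colour reaching 10.
The next bead forces some colour to 10, so 60 + 1 = 61.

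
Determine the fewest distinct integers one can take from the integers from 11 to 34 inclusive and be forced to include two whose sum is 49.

15

Two chosen integers sum to 49 exactly when both halves of some pair {x, 49−x} with 15 ≤ x ≤ 49−x ≤ 34 are chosen — 10 such pairs.
The remaining 4 elements (those with no distinct partner in range) can never complete a 49-sum, so the worst case takes all of them and one from each pair: 4 + 10 = 14.
The 15th integer has to be the second member of some pair, so 14 + 1 = 15.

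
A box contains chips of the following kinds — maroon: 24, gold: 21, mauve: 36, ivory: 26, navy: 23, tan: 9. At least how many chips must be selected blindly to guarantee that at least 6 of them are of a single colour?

31

The 6 colours are the holes; the chips drawn are the pigeons.
To avoid 6 of any one colour, the worst case takes at most 5 of each colour.
That gives 5 + 5 + 5 + 5 + 5 + 5 = 30 chips with no colour reaching 6.
The next chip forces some colour to 6, so 30 + 1 = 31.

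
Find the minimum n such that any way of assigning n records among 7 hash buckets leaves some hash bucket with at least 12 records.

With 77 records one could put exactly 11 in each of the 7 hash buckets, and no hash bucket would reach 12.
One more record must land in a hash bucket that already has 11, giving it 12.
So 7 × 11 + 1 = 78 records are required.

78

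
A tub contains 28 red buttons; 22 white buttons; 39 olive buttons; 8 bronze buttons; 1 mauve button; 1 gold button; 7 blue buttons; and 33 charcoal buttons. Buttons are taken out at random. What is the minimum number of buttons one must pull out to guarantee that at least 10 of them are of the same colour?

54

Put each drawn button into a box by colour. The largest draw with every box below 10 takes min(count, 9) from each colour; colours with fewer than 9 contribute all they have.
Σ min(cᵢ, 9) = 9 + 9 + 9 + 8 + 1 + 1 + 7 + 9 = 53.
Draw number 53 + 1 = 54 must push one box to 10.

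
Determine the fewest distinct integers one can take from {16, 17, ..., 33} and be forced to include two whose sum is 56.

Group the elements by complementary pair {x, 56−x}: {23,33}, {24,32}, {25,31}, …, giving 5 two-element pairs, the single value 28 (it cannot pair with itself since the integers are distinct), and 7 integers whose partner 56−x falls outside [16,33].
Treating each of those 13 groups as a pigeonhole, one can pick one integer per group — 13 integers — with no two summing to 56.
The 14th integer lands in an occupied pair, forcing a sum of 56.

14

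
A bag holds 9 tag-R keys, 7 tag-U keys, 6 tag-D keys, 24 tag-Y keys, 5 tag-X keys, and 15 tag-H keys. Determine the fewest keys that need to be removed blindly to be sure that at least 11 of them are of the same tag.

By the pigeonhole principle, the 6 tags are the holes; the keys drawn are the pigeons.
To avoid 11 of any one tag, the worst case takes at most 10 of each tag, or every key of a tag that has fewer than 10.
That gives 9 + 7 + 6 + 10 + 5 + 10 = 47 keys with no tag reaching 11.
The next key forces some tag to 11, so 47 + 1 = 48.

48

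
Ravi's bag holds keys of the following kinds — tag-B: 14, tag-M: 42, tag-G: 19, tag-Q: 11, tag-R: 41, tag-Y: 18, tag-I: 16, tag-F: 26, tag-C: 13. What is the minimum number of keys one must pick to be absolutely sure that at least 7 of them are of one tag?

Put each drawn key into a box by tag. The largest draw with every box below 7 takes min(count, 6) from each tag.
Σ min(cᵢ, 6) = 6 + 6 + 6 + 6 + 6 + 6 + 6 + 6 + 6 = 54.
Draw number 54 + 1 = 55 must push one box to 7.

55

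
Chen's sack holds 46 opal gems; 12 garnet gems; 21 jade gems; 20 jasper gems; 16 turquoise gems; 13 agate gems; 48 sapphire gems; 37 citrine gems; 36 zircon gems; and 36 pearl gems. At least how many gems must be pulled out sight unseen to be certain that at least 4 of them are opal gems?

In the worst case for collecting opal gems, every non-opal gem comes out first.
There are 12 + 21 + 20 + 16 + 13 + 48 + 37 + 36 + 36 = 239 non-opal gems altogether.
After those, each further gem must be opal, so 239 + 4 = 243 draws guarantee 4 opal gems.

243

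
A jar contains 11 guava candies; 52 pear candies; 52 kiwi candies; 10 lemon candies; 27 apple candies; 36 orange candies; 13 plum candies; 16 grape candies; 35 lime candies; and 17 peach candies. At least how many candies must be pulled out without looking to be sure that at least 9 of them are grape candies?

262

In the worst case for collecting grape candies, every non-grape candy comes out first.
There are 11 + 52 + 52 + 10 + 27 + 36 + 13 + 35 + 17 = 253 non-grape candies altogether.
After those, each further candy must be grape, so 253 + 9 = 262 draws guarantee 9 grape candies.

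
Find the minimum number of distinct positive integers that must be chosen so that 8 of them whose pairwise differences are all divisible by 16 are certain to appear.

Integers whose pairwise differences are multiples of 16 are exactly those sharing a remainder mod 16. By pigeonhole, the 16 residue classes mod 16 are the pigeonholes.
With 112 integers one could put 7 in each residue class and have no class reach 8.
The 113th integer pushes some class to 8, so 16·7 + 1 = 113.

113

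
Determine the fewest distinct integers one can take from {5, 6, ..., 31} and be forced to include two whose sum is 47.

20

Group the elements by complementary pair {x, 47−x}: {16,31}, {17,30}, {18,29}, …, giving 8 two-element pairs and 11 integers whose partner 47−x falls outside [5,31].
Treating each of those 19 groups as a pigeonhole, one can pick one integer per group — 19 integers — with no two summing to 47.
The 20th integer lands in an occupied pair, forcing a sum of 47.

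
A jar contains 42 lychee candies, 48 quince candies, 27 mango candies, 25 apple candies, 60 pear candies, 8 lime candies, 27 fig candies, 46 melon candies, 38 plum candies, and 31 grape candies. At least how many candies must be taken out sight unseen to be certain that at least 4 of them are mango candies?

329

In the worst case for collecting mango candies, every non-mango candy comes out first.
There are 42 + 48 + 25 + 60 + 8 + 27 + 46 + 38 + 31 = 325 non-mango candies altogether.
After those, each further candy must be mango, so 325 + 4 = 329 draws guarantee 4 mango candies.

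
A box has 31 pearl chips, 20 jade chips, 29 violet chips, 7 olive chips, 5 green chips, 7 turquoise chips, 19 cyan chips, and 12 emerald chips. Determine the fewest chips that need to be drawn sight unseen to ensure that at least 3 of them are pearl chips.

In the worst case for collecting pearl chips, every non-pearl chip comes out first.
There are 20 + 29 + 7 + 5 + 7 + 19 + 12 = 99 non-pearl chips altogether.
After those, each further chip must be pearl, so 99 + 3 = 102 draws guarantee 3 pearl chips.

102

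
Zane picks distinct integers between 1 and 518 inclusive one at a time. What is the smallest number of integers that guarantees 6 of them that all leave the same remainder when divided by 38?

The 38 residue classes mod 38 are the pigeonholes.
With 190 integers one could put 5 in each residue class and have no class reach 6.
The 191st integer pushes some class to 6, so 38·5 + 1 = 191.

191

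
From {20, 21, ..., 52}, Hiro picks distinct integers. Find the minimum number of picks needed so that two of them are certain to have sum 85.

A set avoiding the sum 85 can contain at most one of each pair {x, 85−x}, plus the 13 elements whose complement lies outside the range.
The integers 20, …, 42 (23 of them) are such a set: any two sum to at least 20+21 = 41 and at most 41+42 = 83 < 85.
Any 24th integer completes one of the 10 pairs, so 24 choices force a sum of 85.

24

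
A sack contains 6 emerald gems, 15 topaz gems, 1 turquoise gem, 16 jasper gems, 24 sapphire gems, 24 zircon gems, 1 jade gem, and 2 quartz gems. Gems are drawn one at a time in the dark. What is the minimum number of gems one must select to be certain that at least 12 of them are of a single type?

55

The 8 types are the holes; the gems drawn are the pigeons.
To avoid 12 of any one type, the worst case takes at most 11 of each type, or every gem of a type that has fewer than 11.
That gives 6 + 11 + 1 + 11 + 11 + 11 + 1 + 2 = 54 gems with no type reaching 12.
The next gem forces some type to 12, so 54 + 1 = 55.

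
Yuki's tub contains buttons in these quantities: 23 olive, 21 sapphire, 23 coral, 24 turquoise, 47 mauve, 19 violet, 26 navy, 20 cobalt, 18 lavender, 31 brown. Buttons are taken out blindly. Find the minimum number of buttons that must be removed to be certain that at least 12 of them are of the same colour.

Put each drawn button into a box by colour. The largest draw with every box below 12 takes min(count, 11) from each colour.
Σ min(cᵢ, 11) = 11 + 11 + 11 + 11 + 11 + 11 + 11 + 11 + 11 + 11 = 110.
Draw number 110 + 1 = 111 must push one box to 12.

111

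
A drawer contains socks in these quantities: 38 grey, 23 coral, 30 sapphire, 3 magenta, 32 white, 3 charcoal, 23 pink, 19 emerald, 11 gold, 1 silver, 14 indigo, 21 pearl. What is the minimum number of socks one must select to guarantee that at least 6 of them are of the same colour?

The 12 colours are the holes; the socks drawn are the pigeons.
To avoid 6 of any one colour, the worst case takes at most 5 of each colour, or every sock of a colour that has fewer than 5.
That gives 5 + 5 + 5 + 3 + 5 + 3 + 5 + 5 + 5 + 1 + 5 + 5 = 52 socks with no colour reaching 6.
The next sock forces some colour to 6, so 52 + 1 = 53.

53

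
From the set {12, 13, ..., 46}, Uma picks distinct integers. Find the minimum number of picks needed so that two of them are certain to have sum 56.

Group the elements by complementary pair {x, 56−x}: {12,44}, {13,43}, {14,42}, …, giving 16 two-element pairs, the single value 28 (it cannot pair with itself since the integers are distinct), and 2 integers whose partner 56−x falls outside [12,46].
By pigeonhole, treating each of those 19 groups as a pigeonhole, one can pick one integer per group — 19 integers — with no two summing to 56.
The 20th integer lands in an occupied pair, forcing a sum of 56.

20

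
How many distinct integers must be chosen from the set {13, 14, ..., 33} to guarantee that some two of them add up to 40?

A set avoiding the sum 40 can contain at most one of each pair {x, 40−x}, plus the 7 elements whose complement lies outside the range or equal to its own complement.
The integers 20, …, 33 (14 of them) are such a set: any two sum to at least 20+21 = 41 > 40.
Any 15th integer completes one of the 7 pairs, so 15 choices force a sum of 40.

15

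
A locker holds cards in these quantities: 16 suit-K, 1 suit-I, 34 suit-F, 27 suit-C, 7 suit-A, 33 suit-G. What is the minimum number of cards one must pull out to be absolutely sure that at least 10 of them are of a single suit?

An adversary could hand out at most 9 cards per suit (suit-I, suit-A run out sooner): 9 + 1 + 9 + 9 + 7 + 9 = 44 cards and still no suit has 10.
One more card lands in a suit already at 9, so 45 draws are enough and 44 are not.

45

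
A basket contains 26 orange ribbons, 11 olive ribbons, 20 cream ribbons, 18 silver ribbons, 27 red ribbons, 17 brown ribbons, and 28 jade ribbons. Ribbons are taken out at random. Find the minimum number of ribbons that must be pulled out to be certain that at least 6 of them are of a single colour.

Put each drawn ribbon into a box by colour. The largest draw with every box below 6 takes min(count, 5) from each colour.
Σ min(cᵢ, 5) = 5 + 5 + 5 + 5 + 5 + 5 + 5 = 35.
Draw number 35 + 1 = 36 must push one box to 6.

36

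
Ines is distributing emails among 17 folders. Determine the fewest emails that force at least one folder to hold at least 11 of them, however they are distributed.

171

With 170 emails one could put exactly 10 in each of the 17 folders, and no folder would reach 11.
Pigeonhole: one more email must land in a folder that already has 10, giving it 11.
So 17 × 10 + 1 = 171 emails are required.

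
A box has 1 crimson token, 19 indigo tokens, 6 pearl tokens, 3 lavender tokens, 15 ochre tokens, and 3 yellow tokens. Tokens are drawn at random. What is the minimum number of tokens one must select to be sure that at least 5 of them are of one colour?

By the pigeonhole principle, put each drawn token into a box by colour. The largest draw with every box below 5 takes min(count, 4) from each colour; colours with fewer than 4 contribute all they have.
Σ min(cᵢ, 4) = 1 + 4 + 4 + 3 + 4 + 3 = 19.
Draw number 19 + 1 = 20 must push one box to 5.

20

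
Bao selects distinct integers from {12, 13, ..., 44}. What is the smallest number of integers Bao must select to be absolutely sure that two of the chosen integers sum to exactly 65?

22

Group the elements by complementary pair {x, 65−x}: {21,44}, {22,43}, {23,42}, …, giving 12 two-element pairs and 9 integers whose partner 65−x falls outside [12,44].
Treating each of those 21 groups as a pigeonhole, one can pick one integer per group — 21 integers — with no two summing to 65.
The 22nd integer lands in an occupied pair, forcing a sum of 65.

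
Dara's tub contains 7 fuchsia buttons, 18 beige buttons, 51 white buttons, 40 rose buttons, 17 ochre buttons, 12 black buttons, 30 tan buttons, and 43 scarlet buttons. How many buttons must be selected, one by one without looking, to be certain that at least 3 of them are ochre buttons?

In the worst case for collecting ochre buttons, every non-ochre button comes out first.
There are 7 + 18 + 51 + 40 + 12 + 30 + 43 = 201 non-ochre buttons altogether.
After those, each further button must be ochre, so 201 + 3 = 204 draws guarantee 3 ochre buttons.

204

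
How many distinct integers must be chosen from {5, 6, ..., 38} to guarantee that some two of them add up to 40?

20

A set avoiding the sum 40 can contain at most one of each pair {x, 40−x}, plus the 4 elements whose complement lies outside the range or equal to its own complement.
The integers 20, …, 38 (19 of them) are such a set: any two sum to at least 20+21 = 41 > 40.
Pigeonhole: any 20th integer completes one of the 15 pairs, so 20 choices force a sum of 40.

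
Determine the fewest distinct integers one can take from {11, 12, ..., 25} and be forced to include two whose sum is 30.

12

Group the elements by complementary pair {x, 30−x}: {11,19}, {12,18}, {13,17}, …, giving 4 two-element pairs, the single value 15 (it cannot pair with itself since the integers are distinct), and 6 integers whose partner 30−x falls outside [11,25].
By the pigeonhole principle, treating each of those 11 groups as a pigeonhole, one can pick one integer per group — 11 integers — with no two summing to 30.
The 12th integer lands in an occupied pair, forcing a sum of 30.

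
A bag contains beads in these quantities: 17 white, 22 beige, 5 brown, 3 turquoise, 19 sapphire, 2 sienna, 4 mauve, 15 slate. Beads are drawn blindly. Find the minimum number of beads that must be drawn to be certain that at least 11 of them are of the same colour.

By the pigeonhole principle, put each drawn bead into a box by colour. The largest draw with every box below 11 takes min(count, 10) from each colour; colours with fewer than 10 contribute all they have.
Σ min(cᵢ, 10) = 10 + 10 + 5 + 3 + 10 + 2 + 4 + 10 = 54.
Draw number 54 + 1 = 55 must push one box to 11.

55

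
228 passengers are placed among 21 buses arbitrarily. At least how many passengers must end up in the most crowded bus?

The 21 buses are the holes and the 228 passengers are the pigeons.
If every bus held at most 10 passengers, the total would be at most 21 × 10 = 210, which is less than 228.
So some bus holds at least ⌈228/21⌉ = 11 passengers.

11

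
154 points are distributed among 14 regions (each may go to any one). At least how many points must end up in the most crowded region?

By the pigeonhole principle, the 14 regions are the holes and the 154 points are the pigeons.
If every region held at most 10 points, the total would be at most 14 × 10 = 140, which is less than 154.
So some region holds at least ⌈154/14⌉ = 11 points.

11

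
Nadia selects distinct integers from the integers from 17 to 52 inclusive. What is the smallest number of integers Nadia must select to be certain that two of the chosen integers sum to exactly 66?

21

A set avoiding the sum 66 can contain at most one of each pair {x, 66−x}, plus the 4 elements whose complement lies outside the range or equal to its own complement.
The integers 33, …, 52 (20 of them) are such a set: any two sum to at least 33+34 = 67 > 66.
Any 21st integer completes one of the 16 pairs, so 21 choices force a sum of 66.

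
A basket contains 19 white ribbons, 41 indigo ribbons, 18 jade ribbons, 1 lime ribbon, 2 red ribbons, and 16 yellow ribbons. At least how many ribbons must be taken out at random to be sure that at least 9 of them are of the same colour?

36

An adversary could hand out at most 8 ribbons per colour (lime, red run out sooner): 8 + 8 + 8 + 1 + 2 + 8 = 35 ribbons and still no colour has 9.
One more ribbon lands in a colour already at 8, so 36 draws are enough and 35 are not.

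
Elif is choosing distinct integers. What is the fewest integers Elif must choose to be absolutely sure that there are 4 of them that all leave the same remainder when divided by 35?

By pigeonhole, the 35 residue classes mod 35 are the pigeonholes.
With 105 integers one could put 3 in each residue class and have no class reach 4.
The 106th integer pushes some class to 4, so 35·3 + 1 = 106.

106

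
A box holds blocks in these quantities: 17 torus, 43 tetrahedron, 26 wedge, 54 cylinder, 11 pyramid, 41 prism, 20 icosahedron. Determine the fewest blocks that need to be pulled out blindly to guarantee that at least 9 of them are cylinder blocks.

167

In the worst case for collecting cylinder blocks, every non-cylinder block comes out first.
There are 17 + 43 + 26 + 11 + 41 + 20 = 158 non-cylinder blocks altogether.
After those, each further block must be cylinder, so 158 + 9 = 167 draws guarantee 9 cylinder blocks.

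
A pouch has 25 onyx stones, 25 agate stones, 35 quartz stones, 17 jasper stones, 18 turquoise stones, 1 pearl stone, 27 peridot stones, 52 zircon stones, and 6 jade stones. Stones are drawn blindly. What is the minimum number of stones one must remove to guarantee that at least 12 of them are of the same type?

85

An adversary could hand out at most 11 stones per type (pearl, jade run out sooner): 11 + 11 + 11 + 11 + 11 + 1 + 11 + 11 + 6 = 84 stones and still no type has 12.
One more stone lands in a type already at 11, so 85 draws are enough and 84 are not.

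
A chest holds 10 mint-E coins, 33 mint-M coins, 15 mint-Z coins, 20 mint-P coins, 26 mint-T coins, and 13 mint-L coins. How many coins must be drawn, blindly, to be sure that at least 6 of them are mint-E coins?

113

In the worst case for collecting mint-E coins, every non-mint-E coin comes out first.
There are 33 + 15 + 20 + 26 + 13 = 107 non-mint-E coins altogether.
After those, each further coin must be mint-E, so 107 + 6 = 113 draws guarantee 6 mint-E coins.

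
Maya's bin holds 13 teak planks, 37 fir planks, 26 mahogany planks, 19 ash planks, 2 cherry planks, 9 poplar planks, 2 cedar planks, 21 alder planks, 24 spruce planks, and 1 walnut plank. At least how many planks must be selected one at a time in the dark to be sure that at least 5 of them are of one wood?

34

The 10 woods are the holes; the planks drawn are the pigeons.
To avoid 5 of any one wood, the worst case takes at most 4 of each wood, or every plank of a wood that has fewer than 4.
That gives 4 + 4 + 4 + 4 + 2 + 4 + 2 + 4 + 4 + 1 = 33 planks with no wood reaching 5.
The next plank forces some wood to 5, so 33 + 1 = 34.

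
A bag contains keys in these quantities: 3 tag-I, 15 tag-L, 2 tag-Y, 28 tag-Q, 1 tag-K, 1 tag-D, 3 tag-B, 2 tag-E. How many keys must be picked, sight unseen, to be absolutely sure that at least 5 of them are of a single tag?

21

The 8 tags are the holes; the keys drawn are the pigeons.
To avoid 5 of any one tag, the worst case takes at most 4 of each tag, or every key of a tag that has fewer than 4.
That gives 3 + 4 + 2 + 4 + 1 + 1 + 3 + 2 = 20 keys with no tag reaching 5.
The next key forces some tag to 5, so 20 + 1 = 21.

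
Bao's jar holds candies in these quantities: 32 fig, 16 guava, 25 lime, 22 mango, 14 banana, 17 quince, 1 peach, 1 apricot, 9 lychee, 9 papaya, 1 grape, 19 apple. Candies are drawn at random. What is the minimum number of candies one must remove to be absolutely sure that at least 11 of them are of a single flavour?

The 12 flavours are the holes; the candies drawn are the pigeons.
To avoid 11 of any one flavour, the worst case takes at most 10 of each flavour, or every candy of a flavour that has fewer than 10.
That gives 10 + 10 + 10 + 10 + 10 + 10 + 1 + 1 + 9 + 9 + 1 + 10 = 91 candies with no flavour reaching 11.
The next candy forces some flavour to 11, so 91 + 1 = 92.

92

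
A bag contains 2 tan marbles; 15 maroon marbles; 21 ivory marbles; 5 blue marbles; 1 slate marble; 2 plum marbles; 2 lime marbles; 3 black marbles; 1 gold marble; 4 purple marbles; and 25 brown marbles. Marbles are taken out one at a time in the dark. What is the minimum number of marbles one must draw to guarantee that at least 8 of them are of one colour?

42

Pigeonhole: put each drawn marble into a box by colour. The largest draw with every box below 8 takes min(count, 7) from each colour; colours with fewer than 7 contribute all they have.
Σ min(cᵢ, 7) = 2 + 7 + 7 + 5 + 1 + 2 + 2 + 3 + 1 + 4 + 7 = 41.
Draw number 41 + 1 = 42 must push one box to 8.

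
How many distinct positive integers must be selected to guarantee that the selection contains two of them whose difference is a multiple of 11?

12

Integers whose pairwise differences are multiples of 11 are exactly those sharing a remainder mod 11. The 11 residue classes mod 11 are the pigeonholes.
With 11 integers one could put 1 in each residue class and have no class reach 2.
The 12th integer pushes some class to 2, so 11·1 + 1 = 12.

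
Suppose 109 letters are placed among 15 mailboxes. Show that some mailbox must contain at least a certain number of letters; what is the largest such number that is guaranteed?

By pigeonhole, the 15 mailboxes are the holes and the 109 letters are the pigeons.
If every mailbox held at most 7 letters, the total would be at most 15 × 7 = 105, which is less than 109.
So some mailbox holds at least ⌈109/15⌉ = 8 letters.

8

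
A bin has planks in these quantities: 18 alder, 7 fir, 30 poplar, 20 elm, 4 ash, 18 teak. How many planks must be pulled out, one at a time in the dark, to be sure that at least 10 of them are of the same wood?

48

Pigeonhole: put each drawn plank into a box by wood. The largest draw with every box below 10 takes min(count, 9) from each wood; woods with fewer than 9 contribute all they have.
Σ min(cᵢ, 9) = 9 + 7 + 9 + 9 + 4 + 9 = 47.
Draw number 47 + 1 = 48 must push one box to 10.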